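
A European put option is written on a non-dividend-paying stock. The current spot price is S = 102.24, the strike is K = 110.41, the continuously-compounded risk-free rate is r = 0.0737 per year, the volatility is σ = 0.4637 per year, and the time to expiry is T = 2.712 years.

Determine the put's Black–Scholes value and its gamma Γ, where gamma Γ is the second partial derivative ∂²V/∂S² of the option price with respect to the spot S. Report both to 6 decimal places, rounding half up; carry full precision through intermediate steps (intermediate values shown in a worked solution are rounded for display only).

price = 23.083016
Γ = 0.004410

σ√T = 0.4637·√2.712 = 0.763628
d₁ = (ln(S/K) + (r+σ²/2)T) / (σ√T) = (ln(102.24/110.41) + (0.0737+0.4637²/2)·2.712) / 0.763628 = (-0.076878 + 0.491438) / 0.763628 = 0.542883
d₂ = d₁ − σ√T = 0.542883 − 0.763628 = -0.220745
e^{−rT} = e^{−0.0737·2.712} = 0.818834
N(−d₁) = 0.293605,  N(−d₂) = 0.587355
Put price V = K·e^{−rT}·N(−d₂) − S·N(−d₁) = 53.101213 − 30.018197 = 23.083016
φ(d₁) = (1/√(2π))·e^{−d₁²/2} = 0.344280
Γ = φ(d₁) / (S·σ·√T) = 0.004410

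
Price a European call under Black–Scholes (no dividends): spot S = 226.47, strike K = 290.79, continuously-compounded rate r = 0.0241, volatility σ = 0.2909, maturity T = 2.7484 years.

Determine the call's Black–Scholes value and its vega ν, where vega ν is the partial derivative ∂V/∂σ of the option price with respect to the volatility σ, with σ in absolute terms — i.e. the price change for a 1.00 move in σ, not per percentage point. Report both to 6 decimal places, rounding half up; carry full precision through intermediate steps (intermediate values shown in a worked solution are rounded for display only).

price = 27.993942
ν = 148.323960

σ√T = 0.2909·√2.7484 = 0.482263
d₁ = (ln(S/K) + (r+σ²/2)T) / (σ√T) = (ln(226.47/290.79) + (0.0241+0.2909²/2)·2.7484) / 0.482263 = (-0.249989 + 0.182525) / 0.482263 = -0.139890
d₂ = d₁ − σ√T = -0.139890 − 0.482263 = -0.622153
e^{−rT} = e^{−0.0241·2.7484} = 0.935910
N(d₁) = 0.444373,  N(d₂) = 0.266921
Call price V = S·N(d₁) − K·e^{−rT}·N(d₂) = 100.637249 − 72.643307 = 27.993942
φ(d₁) = (1/√(2π))·e^{−d₁²/2} = 0.395058
ν = S·φ(d₁)·√T = 148.323960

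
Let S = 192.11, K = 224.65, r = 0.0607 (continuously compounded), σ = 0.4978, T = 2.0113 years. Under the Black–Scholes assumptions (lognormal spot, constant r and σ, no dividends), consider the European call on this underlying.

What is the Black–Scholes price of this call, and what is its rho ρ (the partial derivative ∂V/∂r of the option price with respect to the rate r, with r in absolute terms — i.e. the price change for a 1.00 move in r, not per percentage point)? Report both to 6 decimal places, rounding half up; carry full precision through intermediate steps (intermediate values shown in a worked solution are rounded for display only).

price = 50.631886
ρ = 137.549569

σ√T = 0.4978·√2.0113 = 0.705981
d₁ = (ln(S/K) + (r+σ²/2)T) / (σ√T) = (ln(192.11/224.65) + (0.0607+0.4978²/2)·2.0113) / 0.705981 = (-0.156476 + 0.371291) / 0.705981 = 0.304279
d₂ = d₁ − σ√T = 0.304279 − 0.705981 = -0.401703
e^{−rT} = e^{−0.0607·2.0113} = 0.885072
N(d₁) = 0.619542,  N(d₂) = 0.343951
Call price V = S·N(d₁) − K·e^{−rT}·N(d₂) = 119.020276 − 68.388390 = 50.631886
ρ = K·T·e^{−rT}·N(d₂) = 137.549569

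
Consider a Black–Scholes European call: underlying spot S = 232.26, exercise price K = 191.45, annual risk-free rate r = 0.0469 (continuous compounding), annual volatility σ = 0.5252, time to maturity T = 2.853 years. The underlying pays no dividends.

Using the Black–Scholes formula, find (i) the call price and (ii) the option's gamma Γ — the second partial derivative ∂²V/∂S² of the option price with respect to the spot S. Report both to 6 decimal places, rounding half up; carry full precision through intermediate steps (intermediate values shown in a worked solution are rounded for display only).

price = 105.134866
Γ = 0.001392

σ√T = 0.5252·√2.853 = 0.887106
d₁ = (ln(S/K) + (r+σ²/2)T) / (σ√T) = (ln(232.26/191.45) + (0.0469+0.5252²/2)·2.853) / 0.887106 = (0.193231 + 0.527284) / 0.887106 = 0.812208
d₂ = d₁ − σ√T = 0.812208 − 0.887106 = -0.074898
e^{−rT} = e^{−0.0469·2.853} = 0.874760
N(d₁) = 0.791664,  N(d₂) = 0.470148
Call price V = S·N(d₁) − K·e^{−rT}·N(d₂) = 183.871878 − 78.737012 = 105.134866
φ(d₁) = (1/√(2π))·e^{−d₁²/2} = 0.286855
Γ = φ(d₁) / (S·σ·√T) = 0.001392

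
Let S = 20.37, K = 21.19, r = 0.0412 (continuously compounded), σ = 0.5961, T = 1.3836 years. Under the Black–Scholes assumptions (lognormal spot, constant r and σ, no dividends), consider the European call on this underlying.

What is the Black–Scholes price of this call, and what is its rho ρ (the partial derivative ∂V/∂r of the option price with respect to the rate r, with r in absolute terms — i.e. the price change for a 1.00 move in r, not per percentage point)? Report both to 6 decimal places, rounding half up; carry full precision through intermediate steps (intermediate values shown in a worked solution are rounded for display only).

price = 5.713632
ρ = 10.312496

σ√T = 0.5961·√1.3836 = 0.701172
d₁ = (ln(S/K) + (r+σ²/2)T) / (σ√T) = (ln(20.37/21.19) + (0.0412+0.5961²/2)·1.3836) / 0.701172 = (-0.039466 + 0.302825) / 0.701172 = 0.375599
d₂ = d₁ − σ√T = 0.375599 − 0.701172 = -0.325573
e^{−rT} = e^{−0.0412·1.3836} = 0.944590
N(d₁) = 0.646392,  N(d₂) = 0.372374
Call price V = S·N(d₁) − K·e^{−rT}·N(d₂) = 13.167011 − 7.453379 = 5.713632
ρ = K·T·e^{−rT}·N(d₂) = 10.312496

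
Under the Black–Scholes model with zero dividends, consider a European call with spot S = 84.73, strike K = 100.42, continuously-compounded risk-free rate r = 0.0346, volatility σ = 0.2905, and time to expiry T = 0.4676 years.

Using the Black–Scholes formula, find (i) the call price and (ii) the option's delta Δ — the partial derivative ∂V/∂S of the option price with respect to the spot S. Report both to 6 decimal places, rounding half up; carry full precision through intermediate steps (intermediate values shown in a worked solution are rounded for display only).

σ√T = 0.2905·√0.4676 = 0.198648
d₁ = (ln(S/K) + (r+σ²/2)T) / (σ√T) = (ln(84.73/100.42) + (0.0346+0.2905²/2)·0.4676) / 0.198648 = (-0.169892 + 0.035909) / 0.198648 = -0.674472
d₂ = d₁ − σ√T = -0.674472 − 0.198648 = -0.873120
e^{−rT} = e^{−0.0346·0.4676} = 0.983951
N(d₁) = 0.250006,  N(d₂) = 0.191299
Call price V = S·N(d₁) − K·e^{−rT}·N(d₂) = 21.182979 − 18.901939 = 2.281040
Δ = N(d₁) = 0.250006

price = 2.281040
Δ = 0.250006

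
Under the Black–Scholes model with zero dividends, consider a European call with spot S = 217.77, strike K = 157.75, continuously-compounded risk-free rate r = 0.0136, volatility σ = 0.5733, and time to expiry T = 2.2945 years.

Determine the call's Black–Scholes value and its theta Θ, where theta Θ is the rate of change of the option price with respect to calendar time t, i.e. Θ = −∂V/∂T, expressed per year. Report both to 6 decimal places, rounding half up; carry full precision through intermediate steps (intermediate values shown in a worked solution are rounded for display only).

price = 99.398355
Θ = -12.556590

σ√T = 0.5733·√2.2945 = 0.868412
d₁ = (ln(S/K) + (r+σ²/2)T) / (σ√T) = (ln(217.77/157.75) + (0.0136+0.5733²/2)·2.2945) / 0.868412 = (0.322428 + 0.408275) / 0.868412 = 0.841424
d₂ = d₁ − σ√T = 0.841424 − 0.868412 = -0.026988
e^{−rT} = e^{−0.0136·2.2945} = 0.969277
N(d₁) = 0.799945,  N(d₂) = 0.489235
Call price V = S·N(d₁) − K·e^{−rT}·N(d₂) = 174.203986 − 74.805631 = 99.398355
φ(d₁) = (1/√(2π))·e^{−d₁²/2} = 0.280008
Θ = −S·φ(d₁)·σ/(2√T) − r·K·e^{−rT}·N(d₂) = −11.539233 − 1.017357 = -12.556590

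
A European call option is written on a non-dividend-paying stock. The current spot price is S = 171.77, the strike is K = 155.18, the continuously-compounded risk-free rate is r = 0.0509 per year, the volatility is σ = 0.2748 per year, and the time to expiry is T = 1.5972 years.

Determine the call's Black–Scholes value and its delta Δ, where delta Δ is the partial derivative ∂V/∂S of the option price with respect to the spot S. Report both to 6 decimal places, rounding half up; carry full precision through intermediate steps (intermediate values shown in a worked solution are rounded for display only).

price = 38.955476
Δ = 0.758099

σ√T = 0.2748·√1.5972 = 0.347293
d₁ = (ln(S/K) + (r+σ²/2)T) / (σ√T) = (ln(171.77/155.18) + (0.0509+0.2748²/2)·1.5972) / 0.347293 = (0.101571 + 0.141604) / 0.347293 = 0.700199
d₂ = d₁ − σ√T = 0.700199 − 0.347293 = 0.352906
e^{−rT} = e^{−0.0509·1.5972} = 0.921919
N(d₁) = 0.758099,  N(d₂) = 0.637920
Call price V = S·N(d₁) − K·e^{−rT}·N(d₂) = 130.218580 − 91.263104 = 38.955476
Δ = N(d₁) = 0.758099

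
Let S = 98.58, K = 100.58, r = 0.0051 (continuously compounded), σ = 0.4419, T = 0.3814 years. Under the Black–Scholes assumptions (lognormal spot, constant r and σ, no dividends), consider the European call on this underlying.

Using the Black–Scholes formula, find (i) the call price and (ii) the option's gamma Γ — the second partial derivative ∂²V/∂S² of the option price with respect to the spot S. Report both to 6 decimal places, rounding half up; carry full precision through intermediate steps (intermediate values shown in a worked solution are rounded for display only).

σ√T = 0.4419·√0.3814 = 0.272907
d₁ = (ln(S/K) + (r+σ²/2)T) / (σ√T) = (ln(98.58/100.58) + (0.0051+0.4419²/2)·0.3814) / 0.272907 = (-0.020085 + 0.039184) / 0.272907 = 0.069984
d₂ = d₁ − σ√T = 0.069984 − 0.272907 = -0.202923
e^{−rT} = e^{−0.0051·0.3814} = 0.998057
N(d₁) = 0.527897,  N(d₂) = 0.419598
Call price V = S·N(d₁) − K·e^{−rT}·N(d₂) = 52.040075 − 42.121133 = 9.918942
φ(d₁) = (1/√(2π))·e^{−d₁²/2} = 0.397967
Γ = φ(d₁) / (S·σ·√T) = 0.014793

price = 9.918942
Γ = 0.014793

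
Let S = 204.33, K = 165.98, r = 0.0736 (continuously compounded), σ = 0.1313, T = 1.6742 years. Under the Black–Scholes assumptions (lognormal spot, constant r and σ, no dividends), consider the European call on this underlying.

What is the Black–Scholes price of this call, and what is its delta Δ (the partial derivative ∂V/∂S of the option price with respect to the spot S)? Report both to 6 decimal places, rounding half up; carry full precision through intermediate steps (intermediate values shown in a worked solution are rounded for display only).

price = 57.877722
Δ = 0.979014

σ√T = 0.1313·√1.6742 = 0.169890
d₁ = (ln(S/K) + (r+σ²/2)T) / (σ√T) = (ln(204.33/165.98) + (0.0736+0.1313²/2)·1.6742) / 0.169890 = (0.207869 + 0.137652) / 0.169890 = 2.033793
d₂ = d₁ − σ√T = 2.033793 − 0.169890 = 1.863902
e^{−rT} = e^{−0.0736·1.6742} = 0.884068
N(d₁) = 0.979014,  N(d₂) = 0.968832
Call price V = S·N(d₁) − K·e^{−rT}·N(d₂) = 200.041879 − 142.164158 = 57.877722
Δ = N(d₁) = 0.979014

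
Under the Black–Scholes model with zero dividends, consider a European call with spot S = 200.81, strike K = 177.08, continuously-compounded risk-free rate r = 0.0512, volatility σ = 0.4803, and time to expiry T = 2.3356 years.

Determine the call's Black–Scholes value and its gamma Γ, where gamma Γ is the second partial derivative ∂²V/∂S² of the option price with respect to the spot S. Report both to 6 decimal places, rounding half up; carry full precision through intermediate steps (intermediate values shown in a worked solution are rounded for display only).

price = 75.793064
Γ = 0.002117

σ√T = 0.4803·√2.3356 = 0.734027
d₁ = (ln(S/K) + (r+σ²/2)T) / (σ√T) = (ln(200.81/177.08) + (0.0512+0.4803²/2)·2.3356) / 0.734027 = (0.125758 + 0.388980) / 0.734027 = 0.701252
d₂ = d₁ − σ√T = 0.701252 − 0.734027 = -0.032774
e^{−rT} = e^{−0.0512·2.3356} = 0.887291
N(d₁) = 0.758427,  N(d₂) = 0.486927
Call price V = S·N(d₁) − K·e^{−rT}·N(d₂) = 152.299767 − 76.506703 = 75.793064
φ(d₁) = (1/√(2π))·e^{−d₁²/2} = 0.311980
Γ = φ(d₁) / (S·σ·√T) = 0.002117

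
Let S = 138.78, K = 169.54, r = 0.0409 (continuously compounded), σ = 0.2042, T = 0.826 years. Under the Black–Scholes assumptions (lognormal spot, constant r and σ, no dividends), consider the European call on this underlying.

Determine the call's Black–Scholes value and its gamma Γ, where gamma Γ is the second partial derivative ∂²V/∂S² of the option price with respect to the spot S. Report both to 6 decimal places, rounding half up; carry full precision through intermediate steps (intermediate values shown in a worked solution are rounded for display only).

price = 2.820695
Γ = 0.011212

σ√T = 0.2042·√0.826 = 0.185586
d₁ = (ln(S/K) + (r+σ²/2)T) / (σ√T) = (ln(138.78/169.54) + (0.0409+0.2042²/2)·0.826) / 0.185586 = (-0.200199 + 0.051005) / 0.185586 = -0.803909
d₂ = d₁ − σ√T = -0.803909 − 0.185586 = -0.989495
e^{−rT} = e^{−0.0409·0.826} = 0.966781
N(d₁) = 0.210725,  N(d₂) = 0.161210
Call price V = S·N(d₁) − K·e^{−rT}·N(d₂) = 29.244389 − 26.423694 = 2.820695
φ(d₁) = (1/√(2π))·e^{−d₁²/2} = 0.288785
Γ = φ(d₁) / (S·σ·√T) = 0.011212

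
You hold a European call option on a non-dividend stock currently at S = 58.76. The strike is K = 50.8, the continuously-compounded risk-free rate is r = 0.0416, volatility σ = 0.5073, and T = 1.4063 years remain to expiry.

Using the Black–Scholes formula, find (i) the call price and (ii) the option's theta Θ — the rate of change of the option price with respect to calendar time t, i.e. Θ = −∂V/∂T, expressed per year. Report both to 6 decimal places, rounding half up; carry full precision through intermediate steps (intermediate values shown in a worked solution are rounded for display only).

σ√T = 0.5073·√1.4063 = 0.601594
d₁ = (ln(S/K) + (r+σ²/2)T) / (σ√T) = (ln(58.76/50.8) + (0.0416+0.5073²/2)·1.4063) / 0.601594 = (0.145565 + 0.239460) / 0.601594 = 0.640008
d₂ = d₁ − σ√T = 0.640008 − 0.601594 = 0.038413
e^{−rT} = e^{−0.0416·1.4063} = 0.943176
N(d₁) = 0.738916,  N(d₂) = 0.515321
Call price V = S·N(d₁) − K·e^{−rT}·N(d₂) = 43.418714 − 24.690750 = 18.727964
φ(d₁) = (1/√(2π))·e^{−d₁²/2} = 0.325061
Θ = −S·φ(d₁)·σ/(2√T) − r·K·e^{−rT}·N(d₂) = −4.085471 − 1.027135 = -5.112606

price = 18.727964
Θ = -5.112606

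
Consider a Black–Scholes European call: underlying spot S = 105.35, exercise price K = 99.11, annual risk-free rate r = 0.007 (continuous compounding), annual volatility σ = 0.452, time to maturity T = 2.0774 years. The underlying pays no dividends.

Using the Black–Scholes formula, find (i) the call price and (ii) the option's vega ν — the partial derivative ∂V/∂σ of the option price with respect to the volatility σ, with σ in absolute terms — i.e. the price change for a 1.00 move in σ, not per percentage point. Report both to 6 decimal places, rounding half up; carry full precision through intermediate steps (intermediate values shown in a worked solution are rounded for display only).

price = 29.928119
ν = 54.944450

σ√T = 0.452·√2.0774 = 0.651476
d₁ = (ln(S/K) + (r+σ²/2)T) / (σ√T) = (ln(105.35/99.11) + (0.007+0.452²/2)·2.0774) / 0.651476 = (0.061058 + 0.226752) / 0.651476 = 0.441782
d₂ = d₁ − σ√T = 0.441782 − 0.651476 = -0.209695
e^{−rT} = e^{−0.007·2.0774} = 0.985563
N(d₁) = 0.670676,  N(d₂) = 0.416953
Call price V = S·N(d₁) − K·e^{−rT}·N(d₂) = 70.655756 − 40.727637 = 29.928119
φ(d₁) = (1/√(2π))·e^{−d₁²/2} = 0.361851
ν = S·φ(d₁)·√T = 54.944450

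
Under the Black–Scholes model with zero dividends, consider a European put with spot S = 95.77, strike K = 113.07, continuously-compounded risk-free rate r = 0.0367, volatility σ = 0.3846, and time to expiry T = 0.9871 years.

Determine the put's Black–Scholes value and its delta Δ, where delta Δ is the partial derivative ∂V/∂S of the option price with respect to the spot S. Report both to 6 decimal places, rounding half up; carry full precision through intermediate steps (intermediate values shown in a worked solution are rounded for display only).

σ√T = 0.3846·√0.9871 = 0.382111
d₁ = (ln(S/K) + (r+σ²/2)T) / (σ√T) = (ln(95.77/113.07) + (0.0367+0.3846²/2)·0.9871) / 0.382111 = (-0.166058 + 0.109231) / 0.382111 = -0.148717
d₂ = d₁ − σ√T = -0.148717 − 0.382111 = -0.530829
e^{−rT} = e^{−0.0367·0.9871} = 0.964422
N(−d₁) = 0.559112,  N(−d₂) = 0.702231
Put price V = K·e^{−rT}·N(−d₂) − S·N(−d₁) = 76.576322 − 53.546119 = 23.030203
Δ = −N(−d₁) = -0.559112

price = 23.030203
Δ = -0.559112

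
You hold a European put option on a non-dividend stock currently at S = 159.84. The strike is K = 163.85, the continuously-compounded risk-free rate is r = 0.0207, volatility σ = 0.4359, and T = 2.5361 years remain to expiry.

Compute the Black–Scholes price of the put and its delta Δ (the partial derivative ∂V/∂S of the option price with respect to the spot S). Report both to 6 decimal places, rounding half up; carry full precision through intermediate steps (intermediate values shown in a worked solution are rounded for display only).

σ√T = 0.4359·√2.5361 = 0.694177
d₁ = (ln(S/K) + (r+σ²/2)T) / (σ√T) = (ln(159.84/163.85) + (0.0207+0.4359²/2)·2.5361) / 0.694177 = (-0.024778 + 0.293438) / 0.694177 = 0.387019
d₂ = d₁ − σ√T = 0.387019 − 0.694177 = -0.307157
e^{−rT} = e^{−0.0207·2.5361} = 0.948857
N(−d₁) = 0.349371,  N(−d₂) = 0.620638
Put price V = K·e^{−rT}·N(−d₂) − S·N(−d₁) = 96.490745 − 55.843447 = 40.647299
Δ = −N(−d₁) = -0.349371

price = 40.647299
Δ = -0.349371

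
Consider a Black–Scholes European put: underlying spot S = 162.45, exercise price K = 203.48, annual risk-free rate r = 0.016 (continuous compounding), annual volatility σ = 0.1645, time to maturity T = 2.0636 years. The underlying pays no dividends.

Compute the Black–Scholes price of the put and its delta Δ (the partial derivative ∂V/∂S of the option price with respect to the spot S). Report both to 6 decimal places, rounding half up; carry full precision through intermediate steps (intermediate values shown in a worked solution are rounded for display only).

price = 39.363104
Δ = -0.756505

σ√T = 0.1645·√2.0636 = 0.236308
d₁ = (ln(S/K) + (r+σ²/2)T) / (σ√T) = (ln(162.45/203.48) + (0.016+0.1645²/2)·2.0636) / 0.236308 = (-0.225197 + 0.060938) / 0.236308 = -0.695106
d₂ = d₁ − σ√T = -0.695106 − 0.236308 = -0.931414
e^{−rT} = e^{−0.016·2.0636} = 0.967522
N(−d₁) = 0.756505,  N(−d₂) = 0.824180
Put price V = K·e^{−rT}·N(−d₂) − S·N(−d₁) = 162.257410 − 122.894306 = 39.363104
Δ = −N(−d₁) = -0.756505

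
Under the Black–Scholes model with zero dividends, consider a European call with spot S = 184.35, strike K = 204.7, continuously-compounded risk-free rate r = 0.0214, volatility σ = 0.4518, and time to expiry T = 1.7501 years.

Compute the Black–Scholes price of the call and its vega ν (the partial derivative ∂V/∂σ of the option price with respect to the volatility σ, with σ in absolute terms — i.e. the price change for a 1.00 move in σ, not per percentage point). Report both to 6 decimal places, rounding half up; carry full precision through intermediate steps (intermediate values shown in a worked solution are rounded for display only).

σ√T = 0.4518·√1.7501 = 0.597692
d₁ = (ln(S/K) + (r+σ²/2)T) / (σ√T) = (ln(184.35/204.7) + (0.0214+0.4518²/2)·1.7501) / 0.597692 = (-0.104709 + 0.216070) / 0.597692 = 0.186318
d₂ = d₁ − σ√T = 0.186318 − 0.597692 = -0.411374
e^{−rT} = e^{−0.0214·1.7501} = 0.963241
N(d₁) = 0.573902,  N(d₂) = 0.340399
Call price V = S·N(d₁) − K·e^{−rT}·N(d₂) = 105.798887 − 67.118294 = 38.680594
φ(d₁) = (1/√(2π))·e^{−d₁²/2} = 0.392078
ν = S·φ(d₁)·√T = 95.619509

price = 38.680594
ν = 95.619509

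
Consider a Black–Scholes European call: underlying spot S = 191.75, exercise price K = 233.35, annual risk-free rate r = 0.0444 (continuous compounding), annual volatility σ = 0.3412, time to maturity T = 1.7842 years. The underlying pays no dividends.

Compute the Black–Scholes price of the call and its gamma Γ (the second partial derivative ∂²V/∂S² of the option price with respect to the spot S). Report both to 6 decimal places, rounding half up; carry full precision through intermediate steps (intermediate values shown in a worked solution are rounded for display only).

price = 25.981623
Γ = 0.004563

σ√T = 0.3412·√1.7842 = 0.455754
d₁ = (ln(S/K) + (r+σ²/2)T) / (σ√T) = (ln(191.75/233.35) + (0.0444+0.3412²/2)·1.7842) / 0.455754 = (-0.196347 + 0.183074) / 0.455754 = -0.029122
d₂ = d₁ − σ√T = -0.029122 − 0.455754 = -0.484876
e^{−rT} = e^{−0.0444·1.7842} = 0.923838
N(d₁) = 0.488384,  N(d₂) = 0.313882
Call price V = S·N(d₁) − K·e^{−rT}·N(d₂) = 93.647551 − 67.665928 = 25.981623
φ(d₁) = (1/√(2π))·e^{−d₁²/2} = 0.398773
Γ = φ(d₁) / (S·σ·√T) = 0.004563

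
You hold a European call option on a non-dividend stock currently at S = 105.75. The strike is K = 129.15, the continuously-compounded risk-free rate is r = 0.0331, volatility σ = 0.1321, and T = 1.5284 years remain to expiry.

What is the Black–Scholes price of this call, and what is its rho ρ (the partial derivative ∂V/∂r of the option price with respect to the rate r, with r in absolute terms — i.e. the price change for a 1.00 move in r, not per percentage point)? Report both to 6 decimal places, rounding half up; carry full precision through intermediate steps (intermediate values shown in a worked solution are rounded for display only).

price = 1.816929
ρ = 29.959406

σ√T = 0.1321·√1.5284 = 0.163313
d₁ = (ln(S/K) + (r+σ²/2)T) / (σ√T) = (ln(105.75/129.15) + (0.0331+0.1321²/2)·1.5284) / 0.163313 = (-0.199897 + 0.063926) / 0.163313 = -0.832578
d₂ = d₁ − σ√T = -0.832578 − 0.163313 = -0.995892
e^{−rT} = e^{−0.0331·1.5284} = 0.950668
N(d₁) = 0.202541,  N(d₂) = 0.159651
Call price V = S·N(d₁) − K·e^{−rT}·N(d₂) = 21.418739 − 19.601810 = 1.816929
ρ = K·T·e^{−rT}·N(d₂) = 29.959406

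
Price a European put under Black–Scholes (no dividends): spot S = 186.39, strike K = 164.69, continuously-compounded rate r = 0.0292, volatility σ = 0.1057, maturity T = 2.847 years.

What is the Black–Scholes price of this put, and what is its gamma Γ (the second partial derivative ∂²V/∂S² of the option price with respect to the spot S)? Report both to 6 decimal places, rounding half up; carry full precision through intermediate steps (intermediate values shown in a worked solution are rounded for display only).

price = 1.819042
Γ = 0.005499

σ√T = 0.1057·√2.847 = 0.178348
d₁ = (ln(S/K) + (r+σ²/2)T) / (σ√T) = (ln(186.39/164.69) + (0.0292+0.1057²/2)·2.847) / 0.178348 = (0.123776 + 0.099036) / 0.178348 = 1.249313
d₂ = d₁ − σ√T = 1.249313 − 0.178348 = 1.070965
e^{−rT} = e^{−0.0292·2.847} = 0.920229
N(−d₁) = 0.105775,  N(−d₂) = 0.142093
Put price V = K·e^{−rT}·N(−d₂) − S·N(−d₁) = 21.534492 − 19.715449 = 1.819042
φ(d₁) = (1/√(2π))·e^{−d₁²/2} = 0.182806
Γ = φ(d₁) / (S·σ·√T) = 0.005499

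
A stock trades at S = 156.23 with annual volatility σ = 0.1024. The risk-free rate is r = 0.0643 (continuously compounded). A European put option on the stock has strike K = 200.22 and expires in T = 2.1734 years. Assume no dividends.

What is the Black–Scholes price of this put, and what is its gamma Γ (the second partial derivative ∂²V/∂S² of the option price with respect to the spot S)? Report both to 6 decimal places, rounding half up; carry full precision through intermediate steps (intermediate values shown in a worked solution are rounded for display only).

σ√T = 0.1024·√2.1734 = 0.150963
d₁ = (ln(S/K) + (r+σ²/2)T) / (σ√T) = (ln(156.23/200.22) + (0.0643+0.1024²/2)·2.1734) / 0.150963 = (-0.248087 + 0.151144) / 0.150963 = -0.642165
d₂ = d₁ − σ√T = -0.642165 − 0.150963 = -0.793128
e^{−rT} = e^{−0.0643·2.1734} = 0.869576
N(−d₁) = 0.739617,  N(−d₂) = 0.786148
Put price V = K·e^{−rT}·N(−d₂) − S·N(−d₁) = 136.873522 − 115.550358 = 21.323164
φ(d₁) = (1/√(2π))·e^{−d₁²/2} = 0.324611
Γ = φ(d₁) / (S·σ·√T) = 0.013764

price = 21.323164
Γ = 0.013764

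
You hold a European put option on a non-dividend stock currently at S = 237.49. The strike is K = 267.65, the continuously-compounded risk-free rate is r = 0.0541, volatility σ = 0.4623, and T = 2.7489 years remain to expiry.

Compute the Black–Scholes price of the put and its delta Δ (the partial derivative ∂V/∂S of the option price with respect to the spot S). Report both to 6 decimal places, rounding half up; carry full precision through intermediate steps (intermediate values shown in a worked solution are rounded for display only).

σ√T = 0.4623·√2.7489 = 0.766484
d₁ = (ln(S/K) + (r+σ²/2)T) / (σ√T) = (ln(237.49/267.65) + (0.0541+0.4623²/2)·2.7489) / 0.766484 = (-0.119555 + 0.442465) / 0.766484 = 0.421287
d₂ = d₁ − σ√T = 0.421287 − 0.766484 = -0.345197
e^{−rT} = e^{−0.0541·2.7489} = 0.861814
N(−d₁) = 0.336773,  N(−d₂) = 0.635027
Put price V = K·e^{−rT}·N(−d₂) − S·N(−d₁) = 146.478238 − 79.980148 = 66.498090
Δ = −N(−d₁) = -0.336773

price = 66.498090
Δ = -0.336773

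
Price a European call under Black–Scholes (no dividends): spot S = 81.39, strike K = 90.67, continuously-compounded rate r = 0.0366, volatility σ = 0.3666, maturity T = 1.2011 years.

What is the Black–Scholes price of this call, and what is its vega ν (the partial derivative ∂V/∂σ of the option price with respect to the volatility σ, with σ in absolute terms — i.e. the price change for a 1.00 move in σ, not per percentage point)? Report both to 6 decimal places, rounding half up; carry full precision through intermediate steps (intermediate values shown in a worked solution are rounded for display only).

σ√T = 0.3666·√1.2011 = 0.401774
d₁ = (ln(S/K) + (r+σ²/2)T) / (σ√T) = (ln(81.39/90.67) + (0.0366+0.3666²/2)·1.2011) / 0.401774 = (-0.107974 + 0.124672) / 0.401774 = 0.041559
d₂ = d₁ − σ√T = 0.041559 − 0.401774 = -0.360215
e^{−rT} = e^{−0.0366·1.2011} = 0.956992
N(d₁) = 0.516575,  N(d₂) = 0.359343
Call price V = S·N(d₁) − K·e^{−rT}·N(d₂) = 42.044033 − 31.180372 = 10.863661
φ(d₁) = (1/√(2π))·e^{−d₁²/2} = 0.398598
ν = S·φ(d₁)·√T = 35.554588

price = 10.863661
ν = 35.554588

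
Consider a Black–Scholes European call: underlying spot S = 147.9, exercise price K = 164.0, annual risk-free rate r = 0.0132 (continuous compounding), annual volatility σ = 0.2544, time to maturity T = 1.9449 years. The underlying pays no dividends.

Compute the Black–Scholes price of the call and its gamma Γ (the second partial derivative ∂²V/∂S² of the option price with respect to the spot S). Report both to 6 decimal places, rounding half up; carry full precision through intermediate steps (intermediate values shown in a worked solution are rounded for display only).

price = 16.204717
Γ = 0.007596

σ√T = 0.2544·√1.9449 = 0.354785
d₁ = (ln(S/K) + (r+σ²/2)T) / (σ√T) = (ln(147.9/164.0) + (0.0132+0.2544²/2)·1.9449) / 0.354785 = (-0.103330 + 0.088609) / 0.354785 = -0.041493
d₂ = d₁ − σ√T = -0.041493 − 0.354785 = -0.396278
e^{−rT} = e^{−0.0132·1.9449} = 0.974654
N(d₁) = 0.483452,  N(d₂) = 0.345950
Call price V = S·N(d₁) − K·e^{−rT}·N(d₂) = 71.502480 − 55.297763 = 16.204717
φ(d₁) = (1/√(2π))·e^{−d₁²/2} = 0.398599
Γ = φ(d₁) / (S·σ·√T) = 0.007596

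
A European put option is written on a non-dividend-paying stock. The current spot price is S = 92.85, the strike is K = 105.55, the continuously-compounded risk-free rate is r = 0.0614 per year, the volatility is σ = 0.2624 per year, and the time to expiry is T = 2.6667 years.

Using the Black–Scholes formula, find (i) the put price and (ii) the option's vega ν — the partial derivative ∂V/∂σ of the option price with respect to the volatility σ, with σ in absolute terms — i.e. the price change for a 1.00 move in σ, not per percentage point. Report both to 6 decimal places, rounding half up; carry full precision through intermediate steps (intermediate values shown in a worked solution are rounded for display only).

price = 13.908437
ν = 57.876381

σ√T = 0.2624·√2.6667 = 0.428500
d₁ = (ln(S/K) + (r+σ²/2)T) / (σ√T) = (ln(92.85/105.55) + (0.0614+0.2624²/2)·2.6667) / 0.428500 = (-0.128199 + 0.255542) / 0.428500 = 0.297181
d₂ = d₁ − σ√T = 0.297181 − 0.428500 = -0.131319
e^{−rT} = e^{−0.0614·2.6667} = 0.848967
N(−d₁) = 0.383164,  N(−d₂) = 0.552239
Put price V = K·e^{−rT}·N(−d₂) − S·N(−d₁) = 49.485232 − 35.576795 = 13.908437
φ(d₁) = (1/√(2π))·e^{−d₁²/2} = 0.381709
ν = S·φ(d₁)·√T = 57.876381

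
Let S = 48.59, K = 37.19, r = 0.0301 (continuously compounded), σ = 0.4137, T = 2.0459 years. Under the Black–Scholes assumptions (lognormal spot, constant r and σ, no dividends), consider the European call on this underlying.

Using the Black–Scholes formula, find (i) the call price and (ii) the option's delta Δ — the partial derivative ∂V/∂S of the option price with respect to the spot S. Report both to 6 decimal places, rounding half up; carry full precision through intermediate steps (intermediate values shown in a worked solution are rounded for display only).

σ√T = 0.4137·√2.0459 = 0.591736
d₁ = (ln(S/K) + (r+σ²/2)T) / (σ√T) = (ln(48.59/37.19) + (0.0301+0.4137²/2)·2.0459) / 0.591736 = (0.267378 + 0.236657) / 0.591736 = 0.851791
d₂ = d₁ − σ√T = 0.851791 − 0.591736 = 0.260055
e^{−rT} = e^{−0.0301·2.0459} = 0.940276
N(d₁) = 0.802835,  N(d₂) = 0.602589
Call price V = S·N(d₁) − K·e^{−rT}·N(d₂) = 39.009747 − 21.071872 = 17.937876
Δ = N(d₁) = 0.802835

price = 17.937876
Δ = 0.802835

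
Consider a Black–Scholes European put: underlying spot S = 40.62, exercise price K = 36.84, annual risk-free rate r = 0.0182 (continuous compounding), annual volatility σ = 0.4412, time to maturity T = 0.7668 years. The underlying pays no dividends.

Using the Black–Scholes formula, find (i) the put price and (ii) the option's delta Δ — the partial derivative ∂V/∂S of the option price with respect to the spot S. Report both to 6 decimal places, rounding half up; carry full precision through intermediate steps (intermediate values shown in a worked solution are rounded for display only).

σ√T = 0.4412·√0.7668 = 0.386346
d₁ = (ln(S/K) + (r+σ²/2)T) / (σ√T) = (ln(40.62/36.84) + (0.0182+0.4412²/2)·0.7668) / 0.386346 = (0.097676 + 0.088587) / 0.386346 = 0.482116
d₂ = d₁ − σ√T = 0.482116 − 0.386346 = 0.095770
e^{−rT} = e^{−0.0182·0.7668} = 0.986141
N(−d₁) = 0.314862,  N(−d₂) = 0.461852
Put price V = K·e^{−rT}·N(−d₂) − S·N(−d₁) = 16.778808 − 12.789681 = 3.989128
Δ = −N(−d₁) = -0.314862

price = 3.989128
Δ = -0.314862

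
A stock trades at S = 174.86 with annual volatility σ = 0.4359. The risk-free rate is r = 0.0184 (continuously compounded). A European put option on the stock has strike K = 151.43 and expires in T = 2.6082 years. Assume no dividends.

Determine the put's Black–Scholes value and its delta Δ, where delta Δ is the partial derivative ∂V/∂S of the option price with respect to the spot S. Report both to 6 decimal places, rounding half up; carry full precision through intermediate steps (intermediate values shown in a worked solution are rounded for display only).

σ√T = 0.4359·√2.6082 = 0.703975
d₁ = (ln(S/K) + (r+σ²/2)T) / (σ√T) = (ln(174.86/151.43) + (0.0184+0.4359²/2)·2.6082) / 0.703975 = (0.143862 + 0.295781) / 0.703975 = 0.624516
d₂ = d₁ − σ√T = 0.624516 − 0.703975 = -0.079459
e^{−rT} = e^{−0.0184·2.6082} = 0.953142
N(−d₁) = 0.266144,  N(−d₂) = 0.531666
Put price V = K·e^{−rT}·N(−d₂) − S·N(−d₁) = 76.737730 − 46.538021 = 30.199708
Δ = −N(−d₁) = -0.266144

price = 30.199708
Δ = -0.266144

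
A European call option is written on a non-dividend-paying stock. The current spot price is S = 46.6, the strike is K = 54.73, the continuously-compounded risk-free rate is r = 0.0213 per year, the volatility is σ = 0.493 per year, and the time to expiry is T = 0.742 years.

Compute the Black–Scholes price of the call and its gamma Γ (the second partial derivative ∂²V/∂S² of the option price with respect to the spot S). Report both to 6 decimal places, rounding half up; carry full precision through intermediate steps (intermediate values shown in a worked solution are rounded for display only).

σ√T = 0.493·√0.742 = 0.424667
d₁ = (ln(S/K) + (r+σ²/2)T) / (σ√T) = (ln(46.6/54.73) + (0.0213+0.493²/2)·0.742) / 0.424667 = (-0.160811 + 0.105976) / 0.424667 = -0.129126
d₂ = d₁ − σ√T = -0.129126 − 0.424667 = -0.553794
e^{−rT} = e^{−0.0213·0.742} = 0.984320
N(d₁) = 0.448629,  N(d₂) = 0.289860
Call price V = S·N(d₁) − K·e^{−rT}·N(d₂) = 20.906106 − 15.615288 = 5.290819
φ(d₁) = (1/√(2π))·e^{−d₁²/2} = 0.395630
Γ = φ(d₁) / (S·σ·√T) = 0.019992

price = 5.290819
Γ = 0.019992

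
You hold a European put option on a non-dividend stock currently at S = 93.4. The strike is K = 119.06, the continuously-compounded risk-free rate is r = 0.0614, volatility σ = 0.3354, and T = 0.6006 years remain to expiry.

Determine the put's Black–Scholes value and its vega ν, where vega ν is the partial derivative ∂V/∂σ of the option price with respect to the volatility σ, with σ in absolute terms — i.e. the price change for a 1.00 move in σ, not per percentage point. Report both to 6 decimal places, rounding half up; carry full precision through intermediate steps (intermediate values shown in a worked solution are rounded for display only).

σ√T = 0.3354·√0.6006 = 0.259930
d₁ = (ln(S/K) + (r+σ²/2)T) / (σ√T) = (ln(93.4/119.06) + (0.0614+0.3354²/2)·0.6006) / 0.259930 = (-0.242736 + 0.070659) / 0.259930 = -0.662017
d₂ = d₁ − σ√T = -0.662017 − 0.259930 = -0.921946
e^{−rT} = e^{−0.0614·0.6006} = 0.963795
N(−d₁) = 0.746020,  N(−d₂) = 0.821722
Put price V = K·e^{−rT}·N(−d₂) − S·N(−d₁) = 94.292078 − 69.678239 = 24.613839
φ(d₁) = (1/√(2π))·e^{−d₁²/2} = 0.320436
ν = S·φ(d₁)·√T = 23.194306

price = 24.613839
ν = 23.194306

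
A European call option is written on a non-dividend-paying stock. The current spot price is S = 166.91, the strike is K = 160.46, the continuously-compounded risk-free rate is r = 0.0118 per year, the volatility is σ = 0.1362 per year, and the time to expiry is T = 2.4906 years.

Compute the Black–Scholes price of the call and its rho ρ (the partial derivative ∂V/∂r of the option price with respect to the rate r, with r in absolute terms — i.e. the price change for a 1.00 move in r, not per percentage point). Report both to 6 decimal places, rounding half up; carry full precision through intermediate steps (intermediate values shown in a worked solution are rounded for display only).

price = 20.057294
ρ = 226.702013

σ√T = 0.1362·√2.4906 = 0.214946
d₁ = (ln(S/K) + (r+σ²/2)T) / (σ√T) = (ln(166.91/160.46) + (0.0118+0.1362²/2)·2.4906) / 0.214946 = (0.039410 + 0.052490) / 0.214946 = 0.427549
d₂ = d₁ − σ√T = 0.427549 − 0.214946 = 0.212604
e^{−rT} = e^{−0.0118·2.4906} = 0.971039
N(d₁) = 0.665510,  N(d₂) = 0.584182
Call price V = S·N(d₁) − K·e^{−rT}·N(d₂) = 111.080346 − 91.023052 = 20.057294
ρ = K·T·e^{−rT}·N(d₂) = 226.702013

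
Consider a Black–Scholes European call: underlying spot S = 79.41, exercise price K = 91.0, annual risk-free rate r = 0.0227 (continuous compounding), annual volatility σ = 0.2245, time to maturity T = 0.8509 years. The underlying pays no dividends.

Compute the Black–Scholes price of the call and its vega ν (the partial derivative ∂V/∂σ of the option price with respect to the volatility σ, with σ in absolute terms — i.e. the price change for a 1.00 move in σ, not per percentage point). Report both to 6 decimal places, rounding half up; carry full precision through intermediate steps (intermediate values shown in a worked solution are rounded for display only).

σ√T = 0.2245·√0.8509 = 0.207088
d₁ = (ln(S/K) + (r+σ²/2)T) / (σ√T) = (ln(79.41/91.0) + (0.0227+0.2245²/2)·0.8509) / 0.207088 = (-0.136235 + 0.040758) / 0.207088 = -0.461045
d₂ = d₁ − σ√T = -0.461045 − 0.207088 = -0.668133
e^{−rT} = e^{−0.0227·0.8509} = 0.980870
N(d₁) = 0.322383,  N(d₂) = 0.252024
Call price V = S·N(d₁) − K·e^{−rT}·N(d₂) = 25.600454 − 22.495480 = 3.104974
φ(d₁) = (1/√(2π))·e^{−d₁²/2} = 0.358718
ν = S·φ(d₁)·√T = 26.276482

price = 3.104974
ν = 26.276482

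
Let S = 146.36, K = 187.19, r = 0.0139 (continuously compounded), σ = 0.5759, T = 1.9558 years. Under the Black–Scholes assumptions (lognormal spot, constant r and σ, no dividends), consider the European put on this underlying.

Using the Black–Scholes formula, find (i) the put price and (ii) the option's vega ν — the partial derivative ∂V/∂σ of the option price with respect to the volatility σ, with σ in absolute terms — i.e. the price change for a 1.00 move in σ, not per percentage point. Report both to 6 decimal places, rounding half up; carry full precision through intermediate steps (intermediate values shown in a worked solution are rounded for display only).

price = 71.068973
ν = 80.960167

σ√T = 0.5759·√1.9558 = 0.805396
d₁ = (ln(S/K) + (r+σ²/2)T) / (σ√T) = (ln(146.36/187.19) + (0.0139+0.5759²/2)·1.9558) / 0.805396 = (-0.246055 + 0.351517) / 0.805396 = 0.130944
d₂ = d₁ − σ√T = 0.130944 − 0.805396 = -0.674451
e^{−rT} = e^{−0.0139·1.9558} = 0.973181
N(−d₁) = 0.447910,  N(−d₂) = 0.749988
Put price V = K·e^{−rT}·N(−d₂) − S·N(−d₁) = 136.625038 − 65.556065 = 71.068973
φ(d₁) = (1/√(2π))·e^{−d₁²/2} = 0.395537
ν = S·φ(d₁)·√T = 80.960167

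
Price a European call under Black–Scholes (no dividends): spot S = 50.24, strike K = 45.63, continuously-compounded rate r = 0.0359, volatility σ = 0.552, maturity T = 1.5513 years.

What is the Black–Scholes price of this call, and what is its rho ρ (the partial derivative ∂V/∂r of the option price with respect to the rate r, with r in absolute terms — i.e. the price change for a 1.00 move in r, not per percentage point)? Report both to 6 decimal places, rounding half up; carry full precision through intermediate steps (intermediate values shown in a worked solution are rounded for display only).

σ√T = 0.552·√1.5513 = 0.687523
d₁ = (ln(S/K) + (r+σ²/2)T) / (σ√T) = (ln(50.24/45.63) + (0.0359+0.552²/2)·1.5513) / 0.687523 = (0.096246 + 0.292035) / 0.687523 = 0.564754
d₂ = d₁ − σ√T = 0.564754 − 0.687523 = -0.122768
e^{−rT} = e^{−0.0359·1.5513} = 0.945831
N(d₁) = 0.713880,  N(d₂) = 0.451145
Call price V = S·N(d₁) − K·e^{−rT}·N(d₂) = 35.865312 − 19.470647 = 16.394665
ρ = K·T·e^{−rT}·N(d₂) = 30.204814

price = 16.394665
ρ = 30.204814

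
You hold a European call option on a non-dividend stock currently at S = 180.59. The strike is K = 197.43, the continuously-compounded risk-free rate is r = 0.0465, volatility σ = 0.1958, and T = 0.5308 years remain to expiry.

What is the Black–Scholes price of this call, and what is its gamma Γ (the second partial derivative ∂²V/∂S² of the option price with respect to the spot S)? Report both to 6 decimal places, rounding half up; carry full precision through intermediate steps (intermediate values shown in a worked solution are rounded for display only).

price = 5.660613
Γ = 0.014404

σ√T = 0.1958·√0.5308 = 0.142652
d₁ = (ln(S/K) + (r+σ²/2)T) / (σ√T) = (ln(180.59/197.43) + (0.0465+0.1958²/2)·0.5308) / 0.142652 = (-0.089155 + 0.034857) / 0.142652 = -0.380631
d₂ = d₁ − σ√T = -0.380631 − 0.142652 = -0.523283
e^{−rT} = e^{−0.0465·0.5308} = 0.975620
N(d₁) = 0.351739,  N(d₂) = 0.300389
Call price V = S·N(d₁) − K·e^{−rT}·N(d₂) = 63.520460 − 57.859847 = 5.660613
φ(d₁) = (1/√(2π))·e^{−d₁²/2} = 0.371065
Γ = φ(d₁) / (S·σ·√T) = 0.014404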